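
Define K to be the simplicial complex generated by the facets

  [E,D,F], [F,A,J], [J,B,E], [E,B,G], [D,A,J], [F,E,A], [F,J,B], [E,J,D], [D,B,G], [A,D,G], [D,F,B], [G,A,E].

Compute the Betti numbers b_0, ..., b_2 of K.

Fix the vertex order A < B < D < E < F < G < J and write every simplex with vertices in increasing order. Then dim K = 2 and the simplices of K are:

  0-simplices (7): A, B, D, E, F, G, J
  1-simplices (18): AD, AE, AF, AG, AJ, BD, BE, BF, BG, BJ, DE, DF, DG, DJ, EF, EG, EJ, FJ
  2-simplices (12): ADG, ADJ, AEF, AEG, AFJ, BDF, BDG, BEG, BEJ, BFJ, DEF, DEJ

so the chain groups are C_0 ≅ Z^7, C_1 ≅ Z^18, C_2 ≅ Z^12.

Boundary ∂_1: C_1 → C_0 sends each edge [p,q] (with p < q) to q − p. For instance
  ∂AJ = J − A.
This gives a 7×18 integer matrix of rank 6; reducing to Smith normal form yields diagonal entries (1,1,1,1,1,1).

The boundary map ∂_2: C_2 → C_1 maps a triangle to the signed sum of its edges. For instance
  ∂BDG = DG − BG + BD,
  ∂DEF = EF − DF + DE.
The resulting 18×12 matrix has rank 12, and its Smith normal form has invariant factors (1,1,1,1,1,1,1,1,1,1,1,2).

Now H_k = ker ∂_k / im ∂_{k+1}, so:

  H_0: rank C_0 − rank ∂_1 = 7 − 6 = 1, and the invariant factors of ∂_1 are all 1, so H_0 = Z.
  H_1: rank ker ∂_1 − rank ∂_2 = (18 − 6) − 12 = 0, and ∂_2 has invariant factor 2 > 1, so H_1 = Z/2.
  H_2: rank ker ∂_2 − rank ∂_3 = (12 − 12) − 0 = 0, and there is no ∂_3, so H_2 = 0.

As a check, the Euler characteristic is 7 − 18 + 12 = 1, which agrees with 1 − 0 + 0 = 1.

Hence the Betti numbers are b_0 = 1, b_1 = 0, b_2 = 0.

b_0 = 1, b_1 = 0, b_2 = 0.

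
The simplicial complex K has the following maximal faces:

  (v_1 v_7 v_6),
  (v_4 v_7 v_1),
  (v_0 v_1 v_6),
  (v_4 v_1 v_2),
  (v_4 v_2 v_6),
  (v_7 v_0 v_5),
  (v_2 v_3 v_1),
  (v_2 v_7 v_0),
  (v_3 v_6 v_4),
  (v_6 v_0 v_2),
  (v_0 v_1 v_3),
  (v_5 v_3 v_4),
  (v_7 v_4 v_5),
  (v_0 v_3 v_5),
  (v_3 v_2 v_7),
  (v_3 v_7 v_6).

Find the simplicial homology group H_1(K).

H_1 = Z^2.

We work with the vertex ordering v_0 < v_1 < v_2 < v_3 < v_4 < v_5 < v_6 < v_7. The simplices of K, each written with vertices in increasing order, are:

  0-simplices (8): [v_0], [v_1], [v_2], [v_3], [v_4], [v_5], [v_6], [v_7]
  1-simplices (24): (24 of them)
  2-simplices (16): (16 of them)

so the chain groups are C_0 ≅ Z^8, C_1 ≅ Z^24, C_2 ≅ Z^16.

∂_1: C_1 → C_0 is given by ∂[p,q] = [q] − [p].
As a 8×24 matrix over Z this has rank 7, with invariant factors (1,1,1,1,1,1,1).

∂_2: C_2 → C_1 sends each 2-simplex [p,q,r] to [q,r] − [p,r] + [p,q]. For instance
  ∂[v_2,v_4,v_6] = [v_4,v_6] − [v_2,v_6] + [v_2,v_4],
  ∂[v_0,v_3,v_5] = [v_3,v_5] − [v_0,v_5] + [v_0,v_3].
This gives a 24×16 integer matrix of rank 15; reducing to Smith normal form yields diagonal entries (1,1,1,1,1,1,1,1,1,1,1,1,1,1,1).

From H_k ≅ ker(∂_k) / im(∂_{k+1}) we obtain:

  H_1: rank ker ∂_1 − rank ∂_2 = (24 − 7) − 15 = 2, and the invariant factors of ∂_2 are all 1, so H_1 = Z^2.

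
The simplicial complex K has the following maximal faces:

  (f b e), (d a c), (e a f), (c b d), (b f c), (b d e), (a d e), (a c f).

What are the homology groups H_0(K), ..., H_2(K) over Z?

K has 6 vertices, 12 edges, 8 triangles.
rank ∂_0 = 0, rank ∂_1 = 5 ⇒ b_0 = 6 − 0 − 5 = 1; all invariant factors of ∂_1 are 1 so no torsion. So H_0 = Z.
rank ∂_1 = 5, rank ∂_2 = 7 ⇒ b_1 = 12 − 5 − 7 = 0; all invariant factors of ∂_2 are 1 so no torsion. So H_1 = 0.
rank ∂_2 = 7, rank ∂_3 = 0 ⇒ b_2 = 8 − 7 − 0 = 1. So H_2 = Z.

H_0 = Z,  H_1 = 0,  H_2 = Z.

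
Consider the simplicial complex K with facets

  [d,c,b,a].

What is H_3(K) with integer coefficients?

Order the vertices as a < b < c < d. Listing each simplex with vertices in this order, K has dimension 3 with simplices:

  0-simplices (4): a, b, c, d
  1-simplices (6): ab, ac, ad, bc, bd, cd
  2-simplices (4): abc, abd, acd, bcd
  3-simplices (1): abcd

so the chain groups are C_0 ≅ Z^4, C_1 ≅ Z^6, C_2 ≅ Z^4, C_3 ≅ Z^1.

Boundary ∂_1: C_1 → C_0 sends each edge [p,q] (with p < q) to q − p.
The 4×6 boundary matrix has rank 3 and Smith normal form diag(1,1,1).

Boundary ∂_2: C_2 → C_1 maps a triangle to the signed sum of its edges. For instance
  ∂acd = cd − ad + ac,
  ∂abc = bc − ac + ab.
The 6×4 boundary matrix has rank 3 and Smith normal form diag(1,1,1).

The boundary map ∂_3: C_3 → C_2 sends each 3-simplex σ to the alternating sum Σ_i (−1)^i (σ with its i-th vertex removed). For instance
  ∂abcd = bcd − acd + abd − abc.
The resulting 4×1 matrix has rank 1, and its Smith normal form has invariant factors (1).

From H_k ≅ ker(∂_k) / im(∂_{k+1}) we obtain:

  H_3: rank ker ∂_3 − rank ∂_4 = (1 − 1) − 0 = 0, and there is no ∂_4, so H_3 = 0.

(K is a triangulation of the 3-simplex.)

H_3 = 0.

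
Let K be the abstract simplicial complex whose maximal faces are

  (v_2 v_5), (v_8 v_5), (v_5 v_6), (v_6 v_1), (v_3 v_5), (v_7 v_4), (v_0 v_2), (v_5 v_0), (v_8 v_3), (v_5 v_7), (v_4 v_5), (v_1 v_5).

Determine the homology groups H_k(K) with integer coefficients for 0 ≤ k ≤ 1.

H_0 ≅ Z,  H_1 ≅ Z^4.

Order the vertices as v_0 < v_1 < v_2 < v_3 < v_4 < v_5 < v_6 < v_7 < v_8. Listing each simplex with vertices in this order, K has dimension 1 with simplices:

  0-simplices (9): [v_0], [v_1], [v_2], [v_3], [v_4], [v_5], [v_6], [v_7], [v_8]
  1-simplices (12): [v_0,v_2], [v_0,v_5], [v_1,v_5], [v_1,v_6], [v_2,v_5], [v_3,v_5], [v_3,v_8], [v_4,v_5], [v_4,v_7], [v_5,v_6], [v_5,v_7], [v_5,v_8]

giving chain groups C_0 ≅ Z^9, C_1 ≅ Z^12.

∂_1: C_1 → C_0 is given by ∂[p,q] = [q] − [p].
The 9×12 boundary matrix has rank 8 and Smith normal form diag(1,1,1,1,1,1,1,1).

Reading off H_k = ker ∂_k / im ∂_{k+1}:

  H_0: rank C_0 − rank ∂_1 = 9 − 8 = 1, and the invariant factors of ∂_1 are all 1, so H_0 = Z.
  H_1: rank ker ∂_1 − rank ∂_2 = (12 − 8) − 0 = 4, and there is no ∂_2, so H_1 = Z^4.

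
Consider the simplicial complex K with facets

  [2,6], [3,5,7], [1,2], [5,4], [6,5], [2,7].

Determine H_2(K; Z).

We work with the vertex ordering 1 < 2 < 3 < 4 < 5 < 6 < 7. The simplices of K, each written with vertices in increasing order, are:

  0-simplices (7): [1], [2], [3], [4], [5], [6], [7]
  1-simplices (8): [1,2], [2,6], [2,7], [3,5], [3,7], [4,5], [5,6], [5,7]
  2-simplices (1): [3,5,7]

giving chain groups C_0 ≅ Z^7, C_1 ≅ Z^8, C_2 ≅ Z^1.

∂_1: C_1 → C_0 sends each edge [p,q] (with p < q) to q − p. For instance
  ∂[5,7] = [7] − [5].
The 7×8 boundary matrix has rank 6 and Smith normal form diag(1,1,1,1,1,1).

The boundary map ∂_2: C_2 → C_1 maps a triangle to the signed sum of its edges. For instance
  ∂[3,5,7] = [5,7] − [3,7] + [3,5].
This gives a 8×1 integer matrix of rank 1; reducing to Smith normal form yields diagonal entries (1).

Reading off H_k = ker ∂_k / im ∂_{k+1}:

  H_2: rank ker ∂_2 − rank ∂_3 = (1 − 1) − 0 = 0, and there is no ∂_3, so H_2 ≅ 0.

H_2 ≅ 0.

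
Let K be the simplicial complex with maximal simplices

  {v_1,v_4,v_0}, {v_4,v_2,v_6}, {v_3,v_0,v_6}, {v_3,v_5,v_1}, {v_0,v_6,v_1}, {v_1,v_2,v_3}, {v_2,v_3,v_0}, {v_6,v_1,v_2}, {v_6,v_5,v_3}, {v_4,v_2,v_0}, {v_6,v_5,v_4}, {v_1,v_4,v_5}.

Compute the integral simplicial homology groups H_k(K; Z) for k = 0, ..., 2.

Fix the vertex order v_0 < v_1 < v_2 < v_3 < v_4 < v_5 < v_6 and write every simplex with vertices in increasing order. Then dim K = 2 and the simplices of K are:

  0-simplices (7): [v_0], [v_1], [v_2], [v_3], [v_4], [v_5], [v_6]
  1-simplices (18): (18 of them)
  2-simplices (12): (12 of them)

Hence C_0 ≅ Z^7, C_1 ≅ Z^18, C_2 ≅ Z^12.

∂_1: C_1 → C_0 is given by ∂[p,q] = [q] − [p].
As a 7×18 matrix over Z this has rank 6, with invariant factors (1,1,1,1,1,1).

∂_2: C_2 → C_1 sends each 2-simplex [p,q,r] to [q,r] − [p,r] + [p,q]. For instance
  ∂[v_0,v_2,v_3] = [v_2,v_3] − [v_0,v_3] + [v_0,v_2],
  ∂[v_0,v_2,v_4] = [v_2,v_4] − [v_0,v_4] + [v_0,v_2].
The 18×12 boundary matrix has rank 12 and Smith normal form diag(1,1,1,1,1,1,1,1,1,1,1,2).

Now H_k = ker ∂_k / im ∂_{k+1}, so:

  H_0: rank C_0 − rank ∂_1 = 7 − 6 = 1, and the invariant factors of ∂_1 are all 1, so H_0 ≅ Z.
  H_1: rank ker ∂_1 − rank ∂_2 = (18 − 6) − 12 = 0, and ∂_2 has invariant factor 2 > 1, so H_1 ≅ Z/2Z.
  H_2: rank ker ∂_2 − rank ∂_3 = (12 − 12) − 0 = 0, and there is no ∂_3, so H_2 ≅ 0.

H_0 = Z,  H_1 = Z/2Z,  H_2 = 0.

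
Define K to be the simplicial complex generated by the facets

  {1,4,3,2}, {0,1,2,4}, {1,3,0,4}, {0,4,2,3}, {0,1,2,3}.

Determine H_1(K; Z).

H_1 = 0.

We work with the vertex ordering 0 < 1 < 2 < 3 < 4. The simplices of K, each written with vertices in increasing order, are:

  0-simplices (5): [0], [1], [2], [3], [4]
  1-simplices (10): [0,1], [0,2], [0,3], [0,4], [1,2], [1,3], [1,4], [2,3], [2,4], [3,4]
  2-simplices (10): [0,1,2], [0,1,3], [0,1,4], [0,2,3], [0,2,4], [0,3,4], [1,2,3], [1,2,4], [1,3,4], [2,3,4]
  3-simplices (5): [0,1,2,3], [0,1,2,4], [0,1,3,4], [0,2,3,4], [1,2,3,4]

so the chain groups are C_0 ≅ Z^5, C_1 ≅ Z^10, C_2 ≅ Z^10, C_3 ≅ Z^5.

∂_1: C_1 → C_0 maps an edge to its endpoints' difference, ∂[p,q] = q − p. For instance
  ∂[2,4] = [4] − [2].
This gives a 5×10 integer matrix of rank 4; reducing to Smith normal form yields diagonal entries (1,1,1,1).

The boundary map ∂_2: C_2 → C_1 acts by ∂[p,q,r] = [q,r] − [p,r] + [p,q]. For instance
  ∂[1,3,4] = [3,4] − [1,4] + [1,3],
  ∂[0,1,2] = [1,2] − [0,2] + [0,1].
As a 10×10 matrix over Z this has rank 6, with invariant factors (1,1,1,1,1,1).

Boundary ∂_3: C_3 → C_2 sends each 3-simplex σ to the alternating sum Σ_i (−1)^i (σ with its i-th vertex removed). For instance
  ∂[0,2,3,4] = [2,3,4] − [0,3,4] + [0,2,4] − [0,2,3],
  ∂[0,1,2,4] = [1,2,4] − [0,2,4] + [0,1,4] − [0,1,2].
The 10×5 boundary matrix has rank 4 and Smith normal form diag(1,1,1,1).

Reading off H_k = ker ∂_k / im ∂_{k+1}:

  H_1: rank ker ∂_1 − rank ∂_2 = (10 − 4) − 6 = 0, and the invariant factors of ∂_2 are all 1, so H_1 = 0.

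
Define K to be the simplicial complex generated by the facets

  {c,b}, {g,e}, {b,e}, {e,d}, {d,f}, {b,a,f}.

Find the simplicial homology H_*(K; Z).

We work with the vertex ordering a < b < c < d < e < f < g. The simplices of K, each written with vertices in increasing order, are:

  0-simplices (7): a, b, c, d, e, f, g
  1-simplices (8): ab, af, bc, be, bf, de, df, eg
  2-simplices (1): abf

giving chain groups C_0 ≅ Z^7, C_1 ≅ Z^8, C_2 ≅ Z^1.

∂_1: C_1 → C_0 sends each edge [p,q] (with p < q) to q − p. For instance
  ∂bf = f − b.
The 7×8 boundary matrix has rank 6 and Smith normal form diag(1,1,1,1,1,1).

∂_2: C_2 → C_1 maps a triangle to the signed sum of its edges. For instance
  ∂abf = bf − af + ab.
As a 8×1 matrix over Z this has rank 1, with invariant factors (1).

Computing H_k = (kernel of ∂_k) / (image of ∂_{k+1}):

  H_0: rank C_0 − rank ∂_1 = 7 − 6 = 1, and the invariant factors of ∂_1 are all 1, so H_0 ≅ Z.
  H_1: rank ker ∂_1 − rank ∂_2 = (8 − 6) − 1 = 1, and the invariant factors of ∂_2 are all 1, so H_1 ≅ Z.
  H_2: rank ker ∂_2 − rank ∂_3 = (1 − 1) − 0 = 0, and there is no ∂_3, so H_2 ≅ 0.

As a check, the Euler characteristic is 7 − 8 + 1 = 0, which agrees with 1 − 1 + 0 = 0.

H_0 = Z,  H_1 = Z,  H_2 = 0.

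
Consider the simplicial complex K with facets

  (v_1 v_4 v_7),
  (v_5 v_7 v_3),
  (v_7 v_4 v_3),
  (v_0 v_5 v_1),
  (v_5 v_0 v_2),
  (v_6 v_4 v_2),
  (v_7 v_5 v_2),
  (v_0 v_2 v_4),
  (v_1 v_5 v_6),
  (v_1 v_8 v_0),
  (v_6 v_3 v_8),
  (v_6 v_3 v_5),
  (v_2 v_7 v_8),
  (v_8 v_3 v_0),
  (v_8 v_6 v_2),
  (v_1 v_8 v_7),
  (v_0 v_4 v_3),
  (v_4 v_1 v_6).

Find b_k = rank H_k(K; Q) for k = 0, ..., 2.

b_0 = 1, b_1 = 2, b_2 = 1.

K has 9 vertices, 27 edges, 18 triangles.
rank ∂_0 = 0, rank ∂_1 = 8 ⇒ b_0 = 9 − 0 − 8 = 1; all invariant factors of ∂_1 are 1 so no torsion. So H_0 = Z.
rank ∂_1 = 8, rank ∂_2 = 17 ⇒ b_1 = 27 − 8 − 17 = 2; all invariant factors of ∂_2 are 1 so no torsion. So H_1 = Z^2.
rank ∂_2 = 17, rank ∂_3 = 0 ⇒ b_2 = 18 − 17 − 0 = 1. So H_2 = Z.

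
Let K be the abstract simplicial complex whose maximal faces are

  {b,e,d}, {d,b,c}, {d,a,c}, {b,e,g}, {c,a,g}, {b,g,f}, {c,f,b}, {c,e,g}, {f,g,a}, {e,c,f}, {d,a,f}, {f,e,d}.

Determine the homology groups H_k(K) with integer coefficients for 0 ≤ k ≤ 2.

Fix the vertex order a < b < c < d < e < f < g and write every simplex with vertices in increasing order. Then dim K = 2 and the simplices of K are:

  0-simplices (7): a, b, c, d, e, f, g
  1-simplices (18): ac, ad, af, ag, bc, bd, be, bf, bg, cd, ce, cf, cg, de, df, ef, eg, fg
  2-simplices (12): acd, acg, adf, afg, bcd, bcf, bde, beg, bfg, cef, ceg, def

giving chain groups C_0 ≅ Z^7, C_1 ≅ Z^18, C_2 ≅ Z^12.

∂_1: C_1 → C_0 maps an edge to its endpoints' difference, ∂[p,q] = q − p.
The resulting 7×18 matrix has rank 6, and its Smith normal form has invariant factors (1,1,1,1,1,1).

Boundary ∂_2: C_2 → C_1 maps a triangle to the signed sum of its edges. For instance
  ∂bde = de − be + bd,
  ∂beg = eg − bg + be.
As a 18×12 matrix over Z this has rank 12, with invariant factors (1,1,1,1,1,1,1,1,1,1,1,2).

Now H_k = ker ∂_k / im ∂_{k+1}, so:

  H_0: rank C_0 − rank ∂_1 = 7 − 6 = 1, and the invariant factors of ∂_1 are all 1, so H_0 ≅ Z.
  H_1: rank ker ∂_1 − rank ∂_2 = (18 − 6) − 12 = 0, and ∂_2 has invariant factor 2 > 1, so H_1 ≅ Z/2.
  H_2: rank ker ∂_2 − rank ∂_3 = (12 − 12) − 0 = 0, and there is no ∂_3, so H_2 ≅ 0.

H_0 = Z,  H_1 = Z/2,  H_2 = 0.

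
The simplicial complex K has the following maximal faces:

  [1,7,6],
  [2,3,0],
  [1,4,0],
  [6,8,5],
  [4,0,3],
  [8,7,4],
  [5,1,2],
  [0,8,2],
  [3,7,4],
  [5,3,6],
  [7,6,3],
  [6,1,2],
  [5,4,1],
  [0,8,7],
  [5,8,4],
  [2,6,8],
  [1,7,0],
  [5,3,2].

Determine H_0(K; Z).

H_0 ≅ Z.

K has 9 vertices, 27 edges, 18 triangles.
rank ∂_0 = 0, rank ∂_1 = 8 ⇒ b_0 = 9 − 0 − 8 = 1; all invariant factors of ∂_1 are 1 so no torsion. So H_0 ≅ Z.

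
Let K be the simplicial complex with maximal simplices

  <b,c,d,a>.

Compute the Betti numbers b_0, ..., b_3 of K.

b_0 = 1, b_1 = 0, b_2 = 0, b_3 = 0.

Fix the vertex order a < b < c < d and write every simplex with vertices in increasing order. Then dim K = 3 and the simplices of K are:

  0-simplices (4): a, b, c, d
  1-simplices (6): ab, ac, ad, bc, bd, cd
  2-simplices (4): abc, abd, acd, bcd
  3-simplices (1): abcd

giving chain groups C_0 ≅ Z^4, C_1 ≅ Z^6, C_2 ≅ Z^4, C_3 ≅ Z^1.

Boundary ∂_1: C_1 → C_0 maps an edge to its endpoints' difference, ∂[p,q] = q − p. For instance
  ∂cd = d − c.
As a 4×6 matrix over Z this has rank 3, with invariant factors (1,1,1).

∂_2: C_2 → C_1 maps a triangle to the signed sum of its edges. For instance
  ∂bcd = cd − bd + bc,
  ∂abc = bc − ac + ab.
The resulting 6×4 matrix has rank 3, and its Smith normal form has invariant factors (1,1,1).

Boundary ∂_3: C_3 → C_2 sends each 3-simplex σ to the alternating sum Σ_i (−1)^i (σ with its i-th vertex removed). For instance
  ∂abcd = bcd − acd + abd − abc.
As a 4×1 matrix over Z this has rank 1, with invariant factors (1).

Now H_k = ker ∂_k / im ∂_{k+1}, so:

  H_0: rank C_0 − rank ∂_1 = 4 − 3 = 1, and the invariant factors of ∂_1 are all 1, so H_0 ≅ Z.
  H_1: rank ker ∂_1 − rank ∂_2 = (6 − 3) − 3 = 0, and the invariant factors of ∂_2 are all 1, so H_1 ≅ 0.
  H_2: rank ker ∂_2 − rank ∂_3 = (4 − 3) − 1 = 0, and the invariant factors of ∂_3 are all 1, so H_2 ≅ 0.
  H_3: rank ker ∂_3 − rank ∂_4 = (1 − 1) − 0 = 0, and there is no ∂_4, so H_3 ≅ 0.

(K is a triangulation of the 3-simplex.)

Hence the Betti numbers are b_0 = 1, b_1 = 0, b_2 = 0, b_3 = 0.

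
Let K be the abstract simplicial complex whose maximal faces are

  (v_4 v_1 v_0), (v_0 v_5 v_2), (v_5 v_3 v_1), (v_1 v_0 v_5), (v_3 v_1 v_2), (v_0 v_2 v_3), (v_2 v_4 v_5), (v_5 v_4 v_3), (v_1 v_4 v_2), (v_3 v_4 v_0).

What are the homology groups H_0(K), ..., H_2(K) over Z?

H_0 = Z,  H_1 = Z/2Z,  H_2 = 0.

Take the total order v_0 < v_1 < v_2 < v_3 < v_4 < v_5 on the vertex set. Then K (dimension 2) consists of the simplices:

  0-simplices (6): [v_0], [v_1], [v_2], [v_3], [v_4], [v_5]
  1-simplices (15): (15 of them)
  2-simplices (10): [v_0,v_1,v_4], [v_0,v_1,v_5], [v_0,v_2,v_3], [v_0,v_2,v_5], [v_0,v_3,v_4], [v_1,v_2,v_3], [v_1,v_2,v_4], [v_1,v_3,v_5], [v_2,v_4,v_5], [v_3,v_4,v_5]

giving chain groups C_0 ≅ Z^6, C_1 ≅ Z^15, C_2 ≅ Z^10.

The boundary map ∂_1: C_1 → C_0 is given by ∂[p,q] = [q] − [p].
As a 6×15 matrix over Z this has rank 5, with invariant factors (1,1,1,1,1).

∂_2: C_2 → C_1 sends each 2-simplex [p,q,r] to [q,r] − [p,r] + [p,q]. For instance
  ∂[v_1,v_3,v_5] = [v_3,v_5] − [v_1,v_5] + [v_1,v_3],
  ∂[v_0,v_1,v_4] = [v_1,v_4] − [v_0,v_4] + [v_0,v_1].
This gives a 15×10 integer matrix of rank 10; reducing to Smith normal form yields diagonal entries (1,1,1,1,1,1,1,1,1,2).

Reading off H_k = ker ∂_k / im ∂_{k+1}:

  H_0: rank C_0 − rank ∂_1 = 6 − 5 = 1, and the invariant factors of ∂_1 are all 1, so H_0 ≅ Z.
  H_1: rank ker ∂_1 − rank ∂_2 = (15 − 5) − 10 = 0, and ∂_2 has invariant factor 2 > 1, so H_1 ≅ Z/2Z.
  H_2: rank ker ∂_2 − rank ∂_3 = (10 − 10) − 0 = 0, and there is no ∂_3, so H_2 ≅ 0.

As a check, the Euler characteristic is 6 − 15 + 10 = 1, which agrees with 1 − 0 + 0 = 1.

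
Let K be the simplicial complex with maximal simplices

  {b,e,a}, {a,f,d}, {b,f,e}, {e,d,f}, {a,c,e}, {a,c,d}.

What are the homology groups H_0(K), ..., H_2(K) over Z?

H_0 ≅ Z,  H_1 ≅ Z,  H_2 = 0.

Take the total order a < b < c < d < e < f on the vertex set. Then K (dimension 2) consists of the simplices:

  0-simplices (6): a, b, c, d, e, f
  1-simplices (12): ab, ac, ad, ae, af, be, bf, cd, ce, de, df, ef
  2-simplices (6): abe, acd, ace, adf, bef, def

giving chain groups C_0 ≅ Z^6, C_1 ≅ Z^12, C_2 ≅ Z^6.

Boundary ∂_1: C_1 → C_0 is given by ∂[p,q] = [q] − [p].
As a 6×12 matrix over Z this has rank 5, with invariant factors (1,1,1,1,1).

Boundary ∂_2: C_2 → C_1 sends each 2-simplex [p,q,r] to [q,r] − [p,r] + [p,q]. For instance
  ∂ace = ce − ae + ac,
  ∂adf = df − af + ad.
As a 12×6 matrix over Z this has rank 6, with invariant factors (1,1,1,1,1,1).

Reading off H_k = ker ∂_k / im ∂_{k+1}:

  H_0: rank C_0 − rank ∂_1 = 6 − 5 = 1, and the invariant factors of ∂_1 are all 1, so H_0 = Z.
  H_1: rank ker ∂_1 − rank ∂_2 = (12 − 5) − 6 = 1, and the invariant factors of ∂_2 are all 1, so H_1 = Z.
  H_2: rank ker ∂_2 − rank ∂_3 = (6 − 6) − 0 = 0, and there is no ∂_3, so H_2 = 0.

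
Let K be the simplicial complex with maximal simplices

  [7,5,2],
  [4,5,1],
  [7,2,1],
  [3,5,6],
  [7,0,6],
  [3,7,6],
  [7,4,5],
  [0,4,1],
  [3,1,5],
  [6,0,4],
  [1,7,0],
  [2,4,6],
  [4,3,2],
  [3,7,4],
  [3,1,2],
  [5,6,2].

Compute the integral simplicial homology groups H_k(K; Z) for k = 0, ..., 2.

Take the total order 0 < 1 < 2 < 3 < 4 < 5 < 6 < 7 on the vertex set. Then K (dimension 2) consists of the simplices:

  0-simplices (8): [0], [1], [2], [3], [4], [5], [6], [7]
  1-simplices (24): (24 of them)
  2-simplices (16): [0,1,4], [0,1,7], [0,4,6], [0,6,7], [1,2,3], [1,2,7], [1,3,5], [1,4,5], [2,3,4], [2,4,6], [2,5,6], [2,5,7], [3,4,7], [3,5,6], [3,6,7], [4,5,7]

so the chain groups are C_0 ≅ Z^8, C_1 ≅ Z^24, C_2 ≅ Z^16.

Boundary ∂_1: C_1 → C_0 is given by ∂[p,q] = [q] − [p]. For instance
  ∂[2,4] = [4] − [2].
The resulting 8×24 matrix has rank 7, and its Smith normal form has invariant factors (1,1,1,1,1,1,1).

Boundary ∂_2: C_2 → C_1 acts by ∂[p,q,r] = [q,r] − [p,r] + [p,q]. For instance
  ∂[2,5,7] = [5,7] − [2,7] + [2,5],
  ∂[0,1,7] = [1,7] − [0,7] + [0,1].
The 24×16 boundary matrix has rank 15 and Smith normal form diag(1,1,1,1,1,1,1,1,1,1,1,1,1,1,1).

From H_k ≅ ker(∂_k) / im(∂_{k+1}) we obtain:

  H_0: rank C_0 − rank ∂_1 = 8 − 7 = 1, and the invariant factors of ∂_1 are all 1, so H_0 ≅ Z.
  H_1: rank ker ∂_1 − rank ∂_2 = (24 − 7) − 15 = 2, and the invariant factors of ∂_2 are all 1, so H_1 ≅ Z^2.
  H_2: rank ker ∂_2 − rank ∂_3 = (16 − 15) − 0 = 1, and there is no ∂_3, so H_2 ≅ Z.

H_0 = Z,  H_1 = Z^2,  H_2 = Z.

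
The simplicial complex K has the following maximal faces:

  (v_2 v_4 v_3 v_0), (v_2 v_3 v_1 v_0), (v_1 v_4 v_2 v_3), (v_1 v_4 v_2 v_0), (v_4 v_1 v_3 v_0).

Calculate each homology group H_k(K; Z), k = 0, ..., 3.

H_0 = Z,  H_1 = 0,  H_2 = 0,  H_3 = Z.

Fix the vertex order v_0 < v_1 < v_2 < v_3 < v_4 and write every simplex with vertices in increasing order. Then dim K = 3 and the simplices of K are:

  0-simplices (5): [v_0], [v_1], [v_2], [v_3], [v_4]
  1-simplices (10): [v_0,v_1], [v_0,v_2], [v_0,v_3], [v_0,v_4], [v_1,v_2], [v_1,v_3], [v_1,v_4], [v_2,v_3], [v_2,v_4], [v_3,v_4]
  2-simplices (10): [v_0,v_1,v_2], [v_0,v_1,v_3], [v_0,v_1,v_4], [v_0,v_2,v_3], [v_0,v_2,v_4], [v_0,v_3,v_4], [v_1,v_2,v_3], [v_1,v_2,v_4], [v_1,v_3,v_4], [v_2,v_3,v_4]
  3-simplices (5): [v_0,v_1,v_2,v_3], [v_0,v_1,v_2,v_4], [v_0,v_1,v_3,v_4], [v_0,v_2,v_3,v_4], [v_1,v_2,v_3,v_4]

giving chain groups C_0 ≅ Z^5, C_1 ≅ Z^10, C_2 ≅ Z^10, C_3 ≅ Z^5.

The boundary map ∂_1: C_1 → C_0 is given by ∂[p,q] = [q] − [p]. For instance
  ∂[v_2,v_3] = [v_3] − [v_2].
As a 5×10 matrix over Z this has rank 4, with invariant factors (1,1,1,1).

∂_2: C_2 → C_1 sends each 2-simplex [p,q,r] to [q,r] − [p,r] + [p,q]. For instance
  ∂[v_0,v_1,v_3] = [v_1,v_3] − [v_0,v_3] + [v_0,v_1],
  ∂[v_1,v_2,v_3] = [v_2,v_3] − [v_1,v_3] + [v_1,v_2].
The 10×10 boundary matrix has rank 6 and Smith normal form diag(1,1,1,1,1,1).

The boundary map ∂_3: C_3 → C_2 sends each 3-simplex σ to the alternating sum Σ_i (−1)^i (σ with its i-th vertex removed). For instance
  ∂[v_0,v_2,v_3,v_4] = [v_2,v_3,v_4] − [v_0,v_3,v_4] + [v_0,v_2,v_4] − [v_0,v_2,v_3],
  ∂[v_0,v_1,v_2,v_4] = [v_1,v_2,v_4] − [v_0,v_2,v_4] + [v_0,v_1,v_4] − [v_0,v_1,v_2].
As a 10×5 matrix over Z this has rank 4, with invariant factors (1,1,1,1).

Computing H_k = (kernel of ∂_k) / (image of ∂_{k+1}):

  H_0: rank C_0 − rank ∂_1 = 5 − 4 = 1, and the invariant factors of ∂_1 are all 1, so H_0 ≅ Z.
  H_1: rank ker ∂_1 − rank ∂_2 = (10 − 4) − 6 = 0, and the invariant factors of ∂_2 are all 1, so H_1 ≅ 0.
  H_2: rank ker ∂_2 − rank ∂_3 = (10 − 6) − 4 = 0, and the invariant factors of ∂_3 are all 1, so H_2 ≅ 0.
  H_3: rank ker ∂_3 − rank ∂_4 = (5 − 4) − 0 = 1, and there is no ∂_4, so H_3 ≅ Z.

(K is a triangulation of the 3-sphere S^3.)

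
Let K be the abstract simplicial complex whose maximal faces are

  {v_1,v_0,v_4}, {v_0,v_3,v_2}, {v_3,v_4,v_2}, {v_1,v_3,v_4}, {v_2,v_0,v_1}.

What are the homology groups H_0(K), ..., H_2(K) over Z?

We work with the vertex ordering v_0 < v_1 < v_2 < v_3 < v_4. The simplices of K, each written with vertices in increasing order, are:

  0-simplices (5): [v_0], [v_1], [v_2], [v_3], [v_4]
  1-simplices (10): [v_0,v_1], [v_0,v_2], [v_0,v_3], [v_0,v_4], [v_1,v_2], [v_1,v_3], [v_1,v_4], [v_2,v_3], [v_2,v_4], [v_3,v_4]
  2-simplices (5): [v_0,v_1,v_2], [v_0,v_1,v_4], [v_0,v_2,v_3], [v_1,v_3,v_4], [v_2,v_3,v_4]

Hence C_0 ≅ Z^5, C_1 ≅ Z^10, C_2 ≅ Z^5.

∂_1: C_1 → C_0 sends each edge [p,q] (with p < q) to q − p.
The 5×10 boundary matrix has rank 4 and Smith normal form diag(1,1,1,1).

∂_2: C_2 → C_1 sends each 2-simplex [p,q,r] to [q,r] − [p,r] + [p,q]. For instance
  ∂[v_0,v_2,v_3] = [v_2,v_3] − [v_0,v_3] + [v_0,v_2],
  ∂[v_0,v_1,v_4] = [v_1,v_4] − [v_0,v_4] + [v_0,v_1].
This gives a 10×5 integer matrix of rank 5; reducing to Smith normal form yields diagonal entries (1,1,1,1,1).

Reading off H_k = ker ∂_k / im ∂_{k+1}:

  H_0: rank C_0 − rank ∂_1 = 5 − 4 = 1, and the invariant factors of ∂_1 are all 1, so H_0 ≅ Z.
  H_1: rank ker ∂_1 − rank ∂_2 = (10 − 4) − 5 = 1, and the invariant factors of ∂_2 are all 1, so H_1 ≅ Z.
  H_2: rank ker ∂_2 − rank ∂_3 = (5 − 5) − 0 = 0, and there is no ∂_3, so H_2 ≅ 0.

(K is a triangulation of the Möbius band.)

H_0 ≅ Z,  H_1 ≅ Z,  H_2 = 0.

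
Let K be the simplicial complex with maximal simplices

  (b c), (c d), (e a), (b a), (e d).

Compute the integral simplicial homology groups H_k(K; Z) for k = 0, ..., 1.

K has 5 vertices, 5 edges.
rank ∂_0 = 0, rank ∂_1 = 4 ⇒ b_0 = 5 − 0 − 4 = 1; all invariant factors of ∂_1 are 1 so no torsion. So H_0 = Z.
rank ∂_1 = 4, rank ∂_2 = 0 ⇒ b_1 = 5 − 4 − 0 = 1. So H_1 = Z.

H_0 ≅ Z,  H_1 ≅ Z.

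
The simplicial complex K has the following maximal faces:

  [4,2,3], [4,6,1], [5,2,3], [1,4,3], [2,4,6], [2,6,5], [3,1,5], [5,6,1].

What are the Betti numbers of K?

b_0 = 1, b_1 = 0, b_2 = 1.

Take the total order 1 < 2 < 3 < 4 < 5 < 6 on the vertex set. Then K (dimension 2) consists of the simplices:

  0-simplices (6): [1], [2], [3], [4], [5], [6]
  1-simplices (12): [1,3], [1,4], [1,5], [1,6], [2,3], [2,4], [2,5], [2,6], [3,4], [3,5], [4,6], [5,6]
  2-simplices (8): [1,3,4], [1,3,5], [1,4,6], [1,5,6], [2,3,4], [2,3,5], [2,4,6], [2,5,6]

so the chain groups are C_0 ≅ Z^6, C_1 ≅ Z^12, C_2 ≅ Z^8.

Boundary ∂_1: C_1 → C_0 sends each edge [p,q] (with p < q) to q − p.
As a 6×12 matrix over Z this has rank 5, with invariant factors (1,1,1,1,1).

∂_2: C_2 → C_1 maps a triangle to the signed sum of its edges. For instance
  ∂[1,5,6] = [5,6] − [1,6] + [1,5],
  ∂[2,3,4] = [3,4] − [2,4] + [2,3].
As a 12×8 matrix over Z this has rank 7, with invariant factors (1,1,1,1,1,1,1).

From H_k ≅ ker(∂_k) / im(∂_{k+1}) we obtain:

  H_0: rank C_0 − rank ∂_1 = 6 − 5 = 1, and the invariant factors of ∂_1 are all 1, so H_0 = Z.
  H_1: rank ker ∂_1 − rank ∂_2 = (12 − 5) − 7 = 0, and the invariant factors of ∂_2 are all 1, so H_1 = 0.
  H_2: rank ker ∂_2 − rank ∂_3 = (8 − 7) − 0 = 1, and there is no ∂_3, so H_2 = Z.

As a check, the Euler characteristic is 6 − 12 + 8 = 2, which agrees with 1 − 0 + 1 = 2.

Hence the Betti numbers are b_0 = 1, b_1 = 0, b_2 = 1.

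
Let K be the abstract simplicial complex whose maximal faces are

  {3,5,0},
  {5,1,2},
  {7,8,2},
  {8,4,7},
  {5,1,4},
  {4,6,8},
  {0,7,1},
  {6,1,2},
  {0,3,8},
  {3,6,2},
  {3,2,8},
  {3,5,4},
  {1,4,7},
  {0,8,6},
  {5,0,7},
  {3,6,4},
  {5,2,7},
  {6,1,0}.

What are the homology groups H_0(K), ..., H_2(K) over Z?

H_0 ≅ Z,  H_1 ≅ Z ⊕ Z/2,  H_2 = 0.

Fix the vertex order 0 < 1 < 2 < 3 < 4 < 5 < 6 < 7 < 8 and write every simplex with vertices in increasing order. Then dim K = 2 and the simplices of K are:

  0-simplices (9): [0], [1], [2], [3], [4], [5], [6], [7], [8]
  1-simplices (27): (27 of them)
  2-simplices (18): [0,1,6], [0,1,7], [0,3,5], [0,3,8], [0,5,7], [0,6,8], [1,2,5], [1,2,6], [1,4,5], [1,4,7], [2,3,6], [2,3,8], [2,5,7], [2,7,8], [3,4,5], [3,4,6], [4,6,8], [4,7,8]

Hence C_0 ≅ Z^9, C_1 ≅ Z^27, C_2 ≅ Z^18.

Boundary ∂_1: C_1 → C_0 maps an edge to its endpoints' difference, ∂[p,q] = q − p. For instance
  ∂[4,5] = [5] − [4].
The 9×27 boundary matrix has rank 8 and Smith normal form diag(1,1,1,1,1,1,1,1).

∂_2: C_2 → C_1 acts by ∂[p,q,r] = [q,r] − [p,r] + [p,q]. For instance
  ∂[1,4,7] = [4,7] − [1,7] + [1,4],
  ∂[0,3,8] = [3,8] − [0,8] + [0,3].
The resulting 27×18 matrix has rank 18, and its Smith normal form has invariant factors (1,1,1,1,1,1,1,1,1,1,1,1,1,1,1,1,1,2).

Now H_k = ker ∂_k / im ∂_{k+1}, so:

  H_0: rank C_0 − rank ∂_1 = 9 − 8 = 1, and the invariant factors of ∂_1 are all 1, so H_0 = Z.
  H_1: rank ker ∂_1 − rank ∂_2 = (27 − 8) − 18 = 1, and ∂_2 has invariant factor 2 > 1, so H_1 = Z ⊕ Z/2.
  H_2: rank ker ∂_2 − rank ∂_3 = (18 − 18) − 0 = 0, and there is no ∂_3, so H_2 = 0.

As a check, the Euler characteristic is 9 − 27 + 18 = 0, which agrees with 1 − 1 + 0 = 0.
(K is a triangulation of the Klein bottle.)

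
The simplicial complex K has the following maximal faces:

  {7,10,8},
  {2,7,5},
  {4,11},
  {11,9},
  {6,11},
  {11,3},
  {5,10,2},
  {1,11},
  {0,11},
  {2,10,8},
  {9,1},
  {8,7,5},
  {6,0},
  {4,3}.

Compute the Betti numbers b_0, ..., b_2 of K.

Take the total order 0 < 1 < 2 < 3 < 4 < 5 < 6 < 7 < 8 < 9 < 10 < 11 on the vertex set. Then K (dimension 2) consists of the simplices:

  0-simplices (12): [0], [1], [2], [3], [4], [5], [6], [7], [8], [9], [10], [11]
  1-simplices (19): [0,6], [0,11], [1,9], [1,11], [2,5], [2,7], [2,8], [2,10], [3,4], [3,11], [4,11], [5,7], [5,8], [5,10], [6,11], [7,8], [7,10], [8,10], [9,11]
  2-simplices (5): [2,5,7], [2,5,10], [2,8,10], [5,7,8], [7,8,10]

so the chain groups are C_0 ≅ Z^12, C_1 ≅ Z^19, C_2 ≅ Z^5.

The boundary map ∂_1: C_1 → C_0 sends each edge [p,q] (with p < q) to q − p. For instance
  ∂[5,8] = [8] − [5].
As a 12×19 matrix over Z this has rank 10, with invariant factors (1,1,1,1,1,1,1,1,1,1).

Boundary ∂_2: C_2 → C_1 sends each 2-simplex [p,q,r] to [q,r] − [p,r] + [p,q]. For instance
  ∂[7,8,10] = [8,10] − [7,10] + [7,8],
  ∂[2,8,10] = [8,10] − [2,10] + [2,8].
The resulting 19×5 matrix has rank 5, and its Smith normal form has invariant factors (1,1,1,1,1).

Now H_k = ker ∂_k / im ∂_{k+1}, so:

  H_0: rank C_0 − rank ∂_1 = 12 − 10 = 2, and the invariant factors of ∂_1 are all 1, so H_0 ≅ Z^2.
  H_1: rank ker ∂_1 − rank ∂_2 = (19 − 10) − 5 = 4, and the invariant factors of ∂_2 are all 1, so H_1 ≅ Z^4.
  H_2: rank ker ∂_2 − rank ∂_3 = (5 − 5) − 0 = 0, and there is no ∂_3, so H_2 ≅ 0.

Hence the Betti numbers are b_0 = 2, b_1 = 4, b_2 = 0.

b_0 = 2, b_1 = 4, b_2 = 0.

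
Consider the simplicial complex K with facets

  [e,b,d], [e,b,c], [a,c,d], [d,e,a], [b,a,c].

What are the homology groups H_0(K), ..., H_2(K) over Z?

H_0 = Z,  H_1 = Z,  H_2 = 0.

Order the vertices as a < b < c < d < e. Listing each simplex with vertices in this order, K has dimension 2 with simplices:

  0-simplices (5): a, b, c, d, e
  1-simplices (10): ab, ac, ad, ae, bc, bd, be, cd, ce, de
  2-simplices (5): abc, acd, ade, bce, bde

Hence C_0 ≅ Z^5, C_1 ≅ Z^10, C_2 ≅ Z^5.

The boundary map ∂_1: C_1 → C_0 sends each edge [p,q] (with p < q) to q − p.
The 5×10 boundary matrix has rank 4 and Smith normal form diag(1,1,1,1).

The boundary map ∂_2: C_2 → C_1 sends each 2-simplex [p,q,r] to [q,r] − [p,r] + [p,q]. For instance
  ∂bce = ce − be + bc,
  ∂ade = de − ae + ad.
This gives a 10×5 integer matrix of rank 5; reducing to Smith normal form yields diagonal entries (1,1,1,1,1).

Reading off H_k = ker ∂_k / im ∂_{k+1}:

  H_0: rank C_0 − rank ∂_1 = 5 − 4 = 1, and the invariant factors of ∂_1 are all 1, so H_0 ≅ Z.
  H_1: rank ker ∂_1 − rank ∂_2 = (10 − 4) − 5 = 1, and the invariant factors of ∂_2 are all 1, so H_1 ≅ Z.
  H_2: rank ker ∂_2 − rank ∂_3 = (5 − 5) − 0 = 0, and there is no ∂_3, so H_2 ≅ 0.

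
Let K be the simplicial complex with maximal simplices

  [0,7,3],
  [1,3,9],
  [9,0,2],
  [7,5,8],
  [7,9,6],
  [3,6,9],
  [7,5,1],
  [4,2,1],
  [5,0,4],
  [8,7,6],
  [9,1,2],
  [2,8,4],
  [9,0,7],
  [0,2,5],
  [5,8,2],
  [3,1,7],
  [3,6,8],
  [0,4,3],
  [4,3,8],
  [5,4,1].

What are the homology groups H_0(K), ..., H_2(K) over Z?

Order the vertices as 0 < 1 < 2 < 3 < 4 < 5 < 6 < 7 < 8 < 9. Listing each simplex with vertices in this order, K has dimension 2 with simplices:

  0-simplices (10): [0], [1], [2], [3], [4], [5], [6], [7], [8], [9]
  1-simplices (30): (30 of them)
  2-simplices (20): (20 of them)

Hence C_0 ≅ Z^10, C_1 ≅ Z^30, C_2 ≅ Z^20.

Boundary ∂_1: C_1 → C_0 is given by ∂[p,q] = [q] − [p].
The 10×30 boundary matrix has rank 9 and Smith normal form diag(1,1,1,1,1,1,1,1,1).

The boundary map ∂_2: C_2 → C_1 acts by ∂[p,q,r] = [q,r] − [p,r] + [p,q]. For instance
  ∂[1,2,9] = [2,9] − [1,9] + [1,2],
  ∂[6,7,9] = [7,9] − [6,9] + [6,7].
This gives a 30×20 integer matrix of rank 20; reducing to Smith normal form yields diagonal entries (1,1,1,1,1,1,1,1,1,1,1,1,1,1,1,1,1,1,1,2).

Computing H_k = (kernel of ∂_k) / (image of ∂_{k+1}):

  H_0: rank C_0 − rank ∂_1 = 10 − 9 = 1, and the invariant factors of ∂_1 are all 1, so H_0 = Z.
  H_1: rank ker ∂_1 − rank ∂_2 = (30 − 9) − 20 = 1, and ∂_2 has invariant factor 2 > 1, so H_1 = Z ⊕ Z/2.
  H_2: rank ker ∂_2 − rank ∂_3 = (20 − 20) − 0 = 0, and there is no ∂_3, so H_2 = 0.

H_0 = Z,  H_1 = Z ⊕ Z/2,  H_2 = 0.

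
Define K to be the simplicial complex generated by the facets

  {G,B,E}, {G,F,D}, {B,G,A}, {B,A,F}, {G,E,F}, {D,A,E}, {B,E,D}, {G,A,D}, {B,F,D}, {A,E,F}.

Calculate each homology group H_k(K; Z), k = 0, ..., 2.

Order the vertices as A < B < D < E < F < G. Listing each simplex with vertices in this order, K has dimension 2 with simplices:

  0-simplices (6): A, B, D, E, F, G
  1-simplices (15): AB, AD, AE, AF, AG, BD, BE, BF, BG, DE, DF, DG, EF, EG, FG
  2-simplices (10): ABF, ABG, ADE, ADG, AEF, BDE, BDF, BEG, DFG, EFG

Hence C_0 ≅ Z^6, C_1 ≅ Z^15, C_2 ≅ Z^10.

The boundary map ∂_1: C_1 → C_0 sends each edge [p,q] (with p < q) to q − p. For instance
  ∂DG = G − D.
The resulting 6×15 matrix has rank 5, and its Smith normal form has invariant factors (1,1,1,1,1).

∂_2: C_2 → C_1 sends each 2-simplex [p,q,r] to [q,r] − [p,r] + [p,q]. For instance
  ∂BDF = DF − BF + BD,
  ∂DFG = FG − DG + DF.
The 15×10 boundary matrix has rank 10 and Smith normal form diag(1,1,1,1,1,1,1,1,1,2).

Computing H_k = (kernel of ∂_k) / (image of ∂_{k+1}):

  H_0: rank C_0 − rank ∂_1 = 6 − 5 = 1, and the invariant factors of ∂_1 are all 1, so H_0 ≅ Z.
  H_1: rank ker ∂_1 − rank ∂_2 = (15 − 5) − 10 = 0, and ∂_2 has invariant factor 2 > 1, so H_1 ≅ Z/2Z.
  H_2: rank ker ∂_2 − rank ∂_3 = (10 − 10) − 0 = 0, and there is no ∂_3, so H_2 ≅ 0.

H_0 ≅ Z,  H_1 ≅ Z/2Z,  H_2 = 0.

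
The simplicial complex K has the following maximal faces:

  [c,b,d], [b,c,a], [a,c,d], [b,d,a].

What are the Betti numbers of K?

Take the total order a < b < c < d on the vertex set. Then K (dimension 2) consists of the simplices:

  0-simplices (4): a, b, c, d
  1-simplices (6): ab, ac, ad, bc, bd, cd
  2-simplices (4): abc, abd, acd, bcd

giving chain groups C_0 ≅ Z^4, C_1 ≅ Z^6, C_2 ≅ Z^4.

∂_1: C_1 → C_0 is given by ∂[p,q] = [q] − [p]. For instance
  ∂cd = d − c.
This gives a 4×6 integer matrix of rank 3; reducing to Smith normal form yields diagonal entries (1,1,1).

Boundary ∂_2: C_2 → C_1 acts by ∂[p,q,r] = [q,r] − [p,r] + [p,q]. For instance
  ∂bcd = cd − bd + bc,
  ∂abd = bd − ad + ab.
The 6×4 boundary matrix has rank 3 and Smith normal form diag(1,1,1).

Computing H_k = (kernel of ∂_k) / (image of ∂_{k+1}):

  H_0: rank C_0 − rank ∂_1 = 4 − 3 = 1, and the invariant factors of ∂_1 are all 1, so H_0 ≅ Z.
  H_1: rank ker ∂_1 − rank ∂_2 = (6 − 3) − 3 = 0, and the invariant factors of ∂_2 are all 1, so H_1 ≅ 0.
  H_2: rank ker ∂_2 − rank ∂_3 = (4 − 3) − 0 = 1, and there is no ∂_3, so H_2 ≅ Z.

Hence the Betti numbers are b_0 = 1, b_1 = 0, b_2 = 1.

b_0 = 1, b_1 = 0, b_2 = 1.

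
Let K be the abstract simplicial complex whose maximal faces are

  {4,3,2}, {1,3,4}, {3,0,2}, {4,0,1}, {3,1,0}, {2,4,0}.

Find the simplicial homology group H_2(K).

Fix the vertex order 0 < 1 < 2 < 3 < 4 and write every simplex with vertices in increasing order. Then dim K = 2 and the simplices of K are:

  0-simplices (5): [0], [1], [2], [3], [4]
  1-simplices (9): [0,1], [0,2], [0,3], [0,4], [1,3], [1,4], [2,3], [2,4], [3,4]
  2-simplices (6): [0,1,3], [0,1,4], [0,2,3], [0,2,4], [1,3,4], [2,3,4]

giving chain groups C_0 ≅ Z^5, C_1 ≅ Z^9, C_2 ≅ Z^6.

Boundary ∂_1: C_1 → C_0 is given by ∂[p,q] = [q] − [p].
As a 5×9 matrix over Z this has rank 4, with invariant factors (1,1,1,1).

∂_2: C_2 → C_1 acts by ∂[p,q,r] = [q,r] − [p,r] + [p,q]. For instance
  ∂[1,3,4] = [3,4] − [1,4] + [1,3],
  ∂[2,3,4] = [3,4] − [2,4] + [2,3].
This gives a 9×6 integer matrix of rank 5; reducing to Smith normal form yields diagonal entries (1,1,1,1,1).

Reading off H_k = ker ∂_k / im ∂_{k+1}:

  H_2: rank ker ∂_2 − rank ∂_3 = (6 − 5) − 0 = 1, and there is no ∂_3, so H_2 = Z.

H_2 = Z.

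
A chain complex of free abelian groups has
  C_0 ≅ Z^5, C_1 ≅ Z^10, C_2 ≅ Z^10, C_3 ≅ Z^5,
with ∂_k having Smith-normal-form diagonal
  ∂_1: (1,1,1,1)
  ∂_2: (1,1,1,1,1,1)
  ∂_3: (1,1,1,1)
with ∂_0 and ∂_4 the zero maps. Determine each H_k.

H_0 ≅ Z,  H_1 = 0,  H_2 = 0,  H_3 ≅ Z.

H_0: b_0 = 5 − 0 − 4 = 1; torsion from ∂_1 factors > 1: none. So H_0 ≅ Z.
H_1: b_1 = 10 − 4 − 6 = 0; torsion from ∂_2 factors > 1: none. So H_1 ≅ 0.
H_2: b_2 = 10 − 6 − 4 = 0; torsion from ∂_3 factors > 1: none. So H_2 ≅ 0.
H_3: b_3 = 5 − 4 − 0 = 1; torsion from ∂_4 factors > 1: none. So H_3 ≅ Z.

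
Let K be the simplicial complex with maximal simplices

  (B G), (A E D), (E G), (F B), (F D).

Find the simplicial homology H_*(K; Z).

H_0 = Z,  H_1 = Z,  H_2 = 0.

Order the vertices as A < B < D < E < F < G. Listing each simplex with vertices in this order, K has dimension 2 with simplices:

  0-simplices (6): A, B, D, E, F, G
  1-simplices (7): AD, AE, BF, BG, DE, DF, EG
  2-simplices (1): ADE

Hence C_0 ≅ Z^6, C_1 ≅ Z^7, C_2 ≅ Z^1.

The boundary map ∂_1: C_1 → C_0 is given by ∂[p,q] = [q] − [p].
As a 6×7 matrix over Z this has rank 5, with invariant factors (1,1,1,1,1).

Boundary ∂_2: C_2 → C_1 acts by ∂[p,q,r] = [q,r] − [p,r] + [p,q]. For instance
  ∂ADE = DE − AE + AD.
This gives a 7×1 integer matrix of rank 1; reducing to Smith normal form yields diagonal entries (1).

Computing H_k = (kernel of ∂_k) / (image of ∂_{k+1}):

  H_0: rank C_0 − rank ∂_1 = 6 − 5 = 1, and the invariant factors of ∂_1 are all 1, so H_0 ≅ Z.
  H_1: rank ker ∂_1 − rank ∂_2 = (7 − 5) − 1 = 1, and the invariant factors of ∂_2 are all 1, so H_1 ≅ Z.
  H_2: rank ker ∂_2 − rank ∂_3 = (1 − 1) − 0 = 0, and there is no ∂_3, so H_2 ≅ 0.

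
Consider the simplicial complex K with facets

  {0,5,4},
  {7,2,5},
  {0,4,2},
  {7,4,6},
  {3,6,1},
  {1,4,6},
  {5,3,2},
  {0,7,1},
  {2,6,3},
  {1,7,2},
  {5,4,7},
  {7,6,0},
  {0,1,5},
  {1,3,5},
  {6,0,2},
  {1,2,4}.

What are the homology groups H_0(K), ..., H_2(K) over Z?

We work with the vertex ordering 0 < 1 < 2 < 3 < 4 < 5 < 6 < 7. The simplices of K, each written with vertices in increasing order, are:

  0-simplices (8): [0], [1], [2], [3], [4], [5], [6], [7]
  1-simplices (24): (24 of them)
  2-simplices (16): [0,1,5], [0,1,7], [0,2,4], [0,2,6], [0,4,5], [0,6,7], [1,2,4], [1,2,7], [1,3,5], [1,3,6], [1,4,6], [2,3,5], [2,3,6], [2,5,7], [4,5,7], [4,6,7]

giving chain groups C_0 ≅ Z^8, C_1 ≅ Z^24, C_2 ≅ Z^16.

The boundary map ∂_1: C_1 → C_0 is given by ∂[p,q] = [q] − [p]. For instance
  ∂[4,5] = [5] − [4].
As a 8×24 matrix over Z this has rank 7, with invariant factors (1,1,1,1,1,1,1).

∂_2: C_2 → C_1 maps a triangle to the signed sum of its edges. For instance
  ∂[2,5,7] = [5,7] − [2,7] + [2,5],
  ∂[0,4,5] = [4,5] − [0,5] + [0,4].
The 24×16 boundary matrix has rank 15 and Smith normal form diag(1,1,1,1,1,1,1,1,1,1,1,1,1,1,1).

Now H_k = ker ∂_k / im ∂_{k+1}, so:

  H_0: rank C_0 − rank ∂_1 = 8 − 7 = 1, and the invariant factors of ∂_1 are all 1, so H_0 ≅ Z.
  H_1: rank ker ∂_1 − rank ∂_2 = (24 − 7) − 15 = 2, and the invariant factors of ∂_2 are all 1, so H_1 ≅ Z^2.
  H_2: rank ker ∂_2 − rank ∂_3 = (16 − 15) − 0 = 1, and there is no ∂_3, so H_2 ≅ Z.

H_0 ≅ Z,  H_1 ≅ Z^2,  H_2 ≅ Z.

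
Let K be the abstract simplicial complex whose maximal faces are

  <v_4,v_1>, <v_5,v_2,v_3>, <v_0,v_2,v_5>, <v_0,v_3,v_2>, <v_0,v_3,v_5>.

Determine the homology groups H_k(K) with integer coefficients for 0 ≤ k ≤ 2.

H_0 ≅ Z^2,  H_1 = 0,  H_2 ≅ Z.

We work with the vertex ordering v_0 < v_1 < v_2 < v_3 < v_4 < v_5. The simplices of K, each written with vertices in increasing order, are:

  0-simplices (6): [v_0], [v_1], [v_2], [v_3], [v_4], [v_5]
  1-simplices (7): [v_0,v_2], [v_0,v_3], [v_0,v_5], [v_1,v_4], [v_2,v_3], [v_2,v_5], [v_3,v_5]
  2-simplices (4): [v_0,v_2,v_3], [v_0,v_2,v_5], [v_0,v_3,v_5], [v_2,v_3,v_5]

giving chain groups C_0 ≅ Z^6, C_1 ≅ Z^7, C_2 ≅ Z^4.

The boundary map ∂_1: C_1 → C_0 maps an edge to its endpoints' difference, ∂[p,q] = q − p. For instance
  ∂[v_3,v_5] = [v_5] − [v_3].
The 6×7 boundary matrix has rank 4 and Smith normal form diag(1,1,1,1).

The boundary map ∂_2: C_2 → C_1 sends each 2-simplex [p,q,r] to [q,r] − [p,r] + [p,q]. For instance
  ∂[v_0,v_3,v_5] = [v_3,v_5] − [v_0,v_5] + [v_0,v_3],
  ∂[v_0,v_2,v_5] = [v_2,v_5] − [v_0,v_5] + [v_0,v_2].
The 7×4 boundary matrix has rank 3 and Smith normal form diag(1,1,1).

Reading off H_k = ker ∂_k / im ∂_{k+1}:

  H_0: rank C_0 − rank ∂_1 = 6 − 4 = 2, and the invariant factors of ∂_1 are all 1, so H_0 ≅ Z^2.
  H_1: rank ker ∂_1 − rank ∂_2 = (7 − 4) − 3 = 0, and the invariant factors of ∂_2 are all 1, so H_1 ≅ 0.
  H_2: rank ker ∂_2 − rank ∂_3 = (4 − 3) − 0 = 1, and there is no ∂_3, so H_2 ≅ Z.

As a check, the Euler characteristic is 6 − 7 + 4 = 3, which agrees with 2 − 0 + 1 = 3.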